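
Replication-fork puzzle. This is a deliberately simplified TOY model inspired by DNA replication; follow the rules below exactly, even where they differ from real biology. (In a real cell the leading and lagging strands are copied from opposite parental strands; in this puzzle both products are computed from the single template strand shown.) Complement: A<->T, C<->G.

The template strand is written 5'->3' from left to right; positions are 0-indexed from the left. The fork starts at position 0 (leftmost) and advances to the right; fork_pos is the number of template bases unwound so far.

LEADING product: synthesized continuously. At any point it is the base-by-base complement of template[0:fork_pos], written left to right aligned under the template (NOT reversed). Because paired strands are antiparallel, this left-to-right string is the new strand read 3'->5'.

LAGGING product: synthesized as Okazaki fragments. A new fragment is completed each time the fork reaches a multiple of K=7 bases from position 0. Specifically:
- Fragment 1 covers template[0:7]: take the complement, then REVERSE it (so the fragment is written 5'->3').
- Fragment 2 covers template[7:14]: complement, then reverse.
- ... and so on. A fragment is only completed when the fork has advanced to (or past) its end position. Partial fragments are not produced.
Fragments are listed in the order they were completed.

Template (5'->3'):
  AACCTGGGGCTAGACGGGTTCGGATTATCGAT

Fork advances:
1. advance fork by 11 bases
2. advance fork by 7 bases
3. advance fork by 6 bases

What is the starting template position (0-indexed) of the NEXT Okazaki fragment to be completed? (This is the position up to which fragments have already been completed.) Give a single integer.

Step 1: advance 11 -> fork_pos = 0 + 11 = 11. Reached multiple(s) of 7: 7 -> fragment 1 completed (1 total).
Step 2: advance 7 -> fork_pos = 11 + 7 = 18. Reached multiple(s) of 7: 14 -> fragment 2 completed (2 total).
Step 3: advance 6 -> fork_pos = 18 + 6 = 24. Reached multiple(s) of 7: 21 -> fragment 3 completed (3 total).
3 fragment(s) completed, covering template[0:21] (3 x 7 = 21). The next fragment, fragment 4, covers template[21:28], so it starts at position 21.

Answer: 21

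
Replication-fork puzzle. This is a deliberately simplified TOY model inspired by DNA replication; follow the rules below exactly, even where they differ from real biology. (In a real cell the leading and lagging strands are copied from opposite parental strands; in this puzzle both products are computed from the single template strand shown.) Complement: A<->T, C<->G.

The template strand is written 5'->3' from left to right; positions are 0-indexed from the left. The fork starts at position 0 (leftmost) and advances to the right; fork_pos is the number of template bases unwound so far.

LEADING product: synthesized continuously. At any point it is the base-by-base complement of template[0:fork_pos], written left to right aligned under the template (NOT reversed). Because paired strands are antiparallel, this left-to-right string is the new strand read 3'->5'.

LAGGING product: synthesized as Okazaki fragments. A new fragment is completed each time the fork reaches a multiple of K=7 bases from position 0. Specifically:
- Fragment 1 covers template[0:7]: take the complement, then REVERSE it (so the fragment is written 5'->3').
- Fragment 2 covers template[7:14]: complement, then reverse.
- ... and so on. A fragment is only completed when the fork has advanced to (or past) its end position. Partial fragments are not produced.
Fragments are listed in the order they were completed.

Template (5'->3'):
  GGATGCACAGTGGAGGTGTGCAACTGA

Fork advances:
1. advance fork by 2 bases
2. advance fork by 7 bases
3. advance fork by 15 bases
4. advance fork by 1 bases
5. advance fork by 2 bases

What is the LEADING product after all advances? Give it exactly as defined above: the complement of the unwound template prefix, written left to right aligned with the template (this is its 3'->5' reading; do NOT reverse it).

Step 1: advance 2 -> fork_pos = 0 + 2 = 2.
Step 2: advance 7 -> fork_pos = 2 + 7 = 9.
Step 3: advance 15 -> fork_pos = 9 + 15 = 24.
Step 4: advance 1 -> fork_pos = 24 + 1 = 25.
Step 5: advance 2 -> fork_pos = 25 + 2 = 27.
Unwound prefix: template[0:27] = GGATGCACAGTGGAGGTGTGCAACTGA
Complement it base by base (A<->T, C<->G), keeping left-to-right order:
  [0:5] GGATG -> CCTAC
  [5:10] CACAG -> GTGTC
  [10:15] TGGAG -> ACCTC
  [15:20] GTGTG -> CACAC
  [20:25] CAACT -> GTTGA
  [25:27] GA -> CT
Concatenate: CCTACGTGTCACCTCCACACGTTGACT (length 27; written aligned with the template, i.e. 3'->5').

Answer: CCTACGTGTCACCTCCACACGTTGACT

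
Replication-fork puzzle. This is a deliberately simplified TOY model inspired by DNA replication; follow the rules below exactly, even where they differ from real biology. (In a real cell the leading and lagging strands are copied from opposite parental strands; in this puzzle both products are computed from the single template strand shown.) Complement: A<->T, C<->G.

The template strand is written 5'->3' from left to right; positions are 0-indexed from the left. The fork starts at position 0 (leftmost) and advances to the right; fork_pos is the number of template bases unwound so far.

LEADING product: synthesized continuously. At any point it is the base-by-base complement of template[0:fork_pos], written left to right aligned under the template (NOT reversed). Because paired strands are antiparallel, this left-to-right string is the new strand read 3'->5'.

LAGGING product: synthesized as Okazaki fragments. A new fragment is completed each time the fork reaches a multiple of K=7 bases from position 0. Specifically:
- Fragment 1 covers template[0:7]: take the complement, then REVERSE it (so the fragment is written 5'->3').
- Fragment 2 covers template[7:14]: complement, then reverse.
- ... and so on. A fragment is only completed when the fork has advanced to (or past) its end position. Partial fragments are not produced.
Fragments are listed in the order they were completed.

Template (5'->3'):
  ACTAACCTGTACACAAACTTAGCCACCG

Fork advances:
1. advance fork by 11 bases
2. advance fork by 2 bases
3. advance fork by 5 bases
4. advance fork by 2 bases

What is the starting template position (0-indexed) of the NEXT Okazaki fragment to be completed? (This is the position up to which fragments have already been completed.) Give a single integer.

Step 1: advance 11 -> fork_pos = 0 + 11 = 11. Reached multiple(s) of 7: 7 -> fragment 1 completed (1 total).
Step 2: advance 2 -> fork_pos = 11 + 2 = 13. Next multiple of 7 is 14 (not reached); still 1 fragment(s).
Step 3: advance 5 -> fork_pos = 13 + 5 = 18. Reached multiple(s) of 7: 14 -> fragment 2 completed (2 total).
Step 4: advance 2 -> fork_pos = 18 + 2 = 20. Next multiple of 7 is 21 (not reached); still 2 fragment(s).
2 fragment(s) completed, covering template[0:14] (2 x 7 = 14). The next fragment, fragment 3, covers template[14:21], so it starts at position 14.

Answer: 14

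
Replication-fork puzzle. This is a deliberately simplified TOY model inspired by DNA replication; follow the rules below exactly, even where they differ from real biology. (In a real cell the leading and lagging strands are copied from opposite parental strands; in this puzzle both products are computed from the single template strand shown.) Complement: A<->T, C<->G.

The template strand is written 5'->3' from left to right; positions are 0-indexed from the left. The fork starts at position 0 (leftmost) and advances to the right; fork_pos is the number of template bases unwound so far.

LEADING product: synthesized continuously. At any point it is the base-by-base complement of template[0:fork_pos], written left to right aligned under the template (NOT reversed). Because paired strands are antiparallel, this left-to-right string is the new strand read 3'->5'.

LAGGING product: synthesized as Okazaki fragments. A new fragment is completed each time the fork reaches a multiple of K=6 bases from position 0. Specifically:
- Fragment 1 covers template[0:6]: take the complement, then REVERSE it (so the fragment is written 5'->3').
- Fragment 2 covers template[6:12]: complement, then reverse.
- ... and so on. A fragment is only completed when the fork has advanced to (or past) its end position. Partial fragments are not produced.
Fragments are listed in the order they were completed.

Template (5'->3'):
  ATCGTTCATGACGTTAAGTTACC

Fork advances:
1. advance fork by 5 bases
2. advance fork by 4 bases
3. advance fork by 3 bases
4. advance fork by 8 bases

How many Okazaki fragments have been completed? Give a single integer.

Step 1: advance 5 -> fork_pos = 0 + 5 = 5. Next multiple of 6 is 6 (not reached); still 0 fragment(s).
Step 2: advance 4 -> fork_pos = 5 + 4 = 9. Reached multiple(s) of 6: 6 -> fragment 1 completed (1 total).
Step 3: advance 3 -> fork_pos = 9 + 3 = 12. Reached multiple(s) of 6: 12 -> fragment 2 completed (2 total).
Step 4: advance 8 -> fork_pos = 12 + 8 = 20. Reached multiple(s) of 6: 18 -> fragment 3 completed (3 total).
Check: final fork_pos = 20; the multiples of 6 that are <= 20 are 6..18 -> 20 // 6 = 3 completed fragment(s).

Answer: 3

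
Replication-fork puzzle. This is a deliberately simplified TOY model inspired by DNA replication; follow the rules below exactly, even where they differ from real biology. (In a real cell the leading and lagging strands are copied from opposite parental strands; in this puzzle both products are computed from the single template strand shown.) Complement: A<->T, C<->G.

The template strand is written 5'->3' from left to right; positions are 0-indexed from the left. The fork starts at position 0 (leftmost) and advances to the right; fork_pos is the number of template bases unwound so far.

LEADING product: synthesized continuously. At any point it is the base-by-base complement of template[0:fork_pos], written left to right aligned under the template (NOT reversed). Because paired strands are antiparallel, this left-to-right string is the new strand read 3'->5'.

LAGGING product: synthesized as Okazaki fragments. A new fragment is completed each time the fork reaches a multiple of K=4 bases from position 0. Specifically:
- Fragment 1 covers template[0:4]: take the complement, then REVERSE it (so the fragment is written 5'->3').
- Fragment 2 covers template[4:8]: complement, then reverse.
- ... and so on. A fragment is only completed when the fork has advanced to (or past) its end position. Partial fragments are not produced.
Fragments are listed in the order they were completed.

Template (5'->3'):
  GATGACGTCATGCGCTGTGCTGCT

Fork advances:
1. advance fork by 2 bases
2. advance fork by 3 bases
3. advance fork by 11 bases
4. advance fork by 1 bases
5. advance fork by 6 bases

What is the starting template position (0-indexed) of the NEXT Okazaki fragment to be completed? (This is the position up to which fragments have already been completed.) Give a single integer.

Step 1: advance 2 -> fork_pos = 0 + 2 = 2. Next multiple of 4 is 4 (not reached); still 0 fragment(s).
Step 2: advance 3 -> fork_pos = 2 + 3 = 5. Reached multiple(s) of 4: 4 -> fragment 1 completed (1 total).
Step 3: advance 11 -> fork_pos = 5 + 11 = 16. Reached multiple(s) of 4: 8, 12, 16 -> fragments 2-4 completed (4 total).
Step 4: advance 1 -> fork_pos = 16 + 1 = 17. Next multiple of 4 is 20 (not reached); still 4 fragment(s).
Step 5: advance 6 -> fork_pos = 17 + 6 = 23. Reached multiple(s) of 4: 20 -> fragment 5 completed (5 total).
5 fragment(s) completed, covering template[0:20] (5 x 4 = 20). The next fragment, fragment 6, covers template[20:24], so it starts at position 20.

Answer: 20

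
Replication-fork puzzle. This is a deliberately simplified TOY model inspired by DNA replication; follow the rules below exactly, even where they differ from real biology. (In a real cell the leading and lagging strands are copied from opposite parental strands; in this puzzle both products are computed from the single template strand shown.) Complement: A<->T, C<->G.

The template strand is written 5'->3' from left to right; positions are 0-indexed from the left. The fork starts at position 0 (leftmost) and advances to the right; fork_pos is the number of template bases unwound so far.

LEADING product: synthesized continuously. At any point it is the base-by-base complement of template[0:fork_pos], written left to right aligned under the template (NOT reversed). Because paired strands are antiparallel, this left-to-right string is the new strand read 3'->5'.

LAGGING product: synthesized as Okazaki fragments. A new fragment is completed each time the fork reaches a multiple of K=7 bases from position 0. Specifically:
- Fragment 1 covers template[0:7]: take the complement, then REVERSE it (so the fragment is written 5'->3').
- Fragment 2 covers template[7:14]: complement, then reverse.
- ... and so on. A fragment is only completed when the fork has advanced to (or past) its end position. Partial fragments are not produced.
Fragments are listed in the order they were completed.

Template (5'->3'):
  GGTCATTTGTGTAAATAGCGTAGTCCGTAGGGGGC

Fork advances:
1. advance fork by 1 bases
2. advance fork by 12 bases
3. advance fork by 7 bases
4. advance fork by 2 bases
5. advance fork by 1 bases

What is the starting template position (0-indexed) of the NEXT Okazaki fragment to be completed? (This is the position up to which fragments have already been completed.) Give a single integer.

Step 1: advance 1 -> fork_pos = 0 + 1 = 1. Next multiple of 7 is 7 (not reached); still 0 fragment(s).
Step 2: advance 12 -> fork_pos = 1 + 12 = 13. Reached multiple(s) of 7: 7 -> fragment 1 completed (1 total).
Step 3: advance 7 -> fork_pos = 13 + 7 = 20. Reached multiple(s) of 7: 14 -> fragment 2 completed (2 total).
Step 4: advance 2 -> fork_pos = 20 + 2 = 22. Reached multiple(s) of 7: 21 -> fragment 3 completed (3 total).
Step 5: advance 1 -> fork_pos = 22 + 1 = 23. Next multiple of 7 is 28 (not reached); still 3 fragment(s).
3 fragment(s) completed, covering template[0:21] (3 x 7 = 21). The next fragment, fragment 4, covers template[21:28], so it starts at position 21.

Answer: 21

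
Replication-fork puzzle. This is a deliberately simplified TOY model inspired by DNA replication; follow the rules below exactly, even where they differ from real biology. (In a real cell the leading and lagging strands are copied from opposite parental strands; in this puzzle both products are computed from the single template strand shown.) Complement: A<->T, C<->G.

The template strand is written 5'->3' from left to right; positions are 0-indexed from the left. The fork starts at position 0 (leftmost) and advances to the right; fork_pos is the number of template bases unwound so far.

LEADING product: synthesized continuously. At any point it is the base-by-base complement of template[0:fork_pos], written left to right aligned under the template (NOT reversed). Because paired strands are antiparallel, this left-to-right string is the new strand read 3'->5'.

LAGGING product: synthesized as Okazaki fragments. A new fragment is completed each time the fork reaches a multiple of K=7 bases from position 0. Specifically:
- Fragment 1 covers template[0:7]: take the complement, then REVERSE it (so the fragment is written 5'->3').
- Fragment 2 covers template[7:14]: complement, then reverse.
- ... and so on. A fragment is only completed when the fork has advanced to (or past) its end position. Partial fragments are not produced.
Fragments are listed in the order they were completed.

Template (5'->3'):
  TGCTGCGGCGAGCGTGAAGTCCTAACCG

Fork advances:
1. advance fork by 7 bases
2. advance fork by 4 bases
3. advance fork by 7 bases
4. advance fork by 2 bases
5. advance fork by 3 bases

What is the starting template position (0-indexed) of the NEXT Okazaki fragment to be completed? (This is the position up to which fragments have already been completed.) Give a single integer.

Answer: 21

Derivation:
Step 1: advance 7 -> fork_pos = 0 + 7 = 7. Reached multiple(s) of 7: 7 -> fragment 1 completed (1 total).
Step 2: advance 4 -> fork_pos = 7 + 4 = 11. Next multiple of 7 is 14 (not reached); still 1 fragment(s).
Step 3: advance 7 -> fork_pos = 11 + 7 = 18. Reached multiple(s) of 7: 14 -> fragment 2 completed (2 total).
Step 4: advance 2 -> fork_pos = 18 + 2 = 20. Next multiple of 7 is 21 (not reached); still 2 fragment(s).
Step 5: advance 3 -> fork_pos = 20 + 3 = 23. Reached multiple(s) of 7: 21 -> fragment 3 completed (3 total).
3 fragment(s) completed, covering template[0:21] (3 x 7 = 21). The next fragment, fragment 4, covers template[21:28], so it starts at position 21.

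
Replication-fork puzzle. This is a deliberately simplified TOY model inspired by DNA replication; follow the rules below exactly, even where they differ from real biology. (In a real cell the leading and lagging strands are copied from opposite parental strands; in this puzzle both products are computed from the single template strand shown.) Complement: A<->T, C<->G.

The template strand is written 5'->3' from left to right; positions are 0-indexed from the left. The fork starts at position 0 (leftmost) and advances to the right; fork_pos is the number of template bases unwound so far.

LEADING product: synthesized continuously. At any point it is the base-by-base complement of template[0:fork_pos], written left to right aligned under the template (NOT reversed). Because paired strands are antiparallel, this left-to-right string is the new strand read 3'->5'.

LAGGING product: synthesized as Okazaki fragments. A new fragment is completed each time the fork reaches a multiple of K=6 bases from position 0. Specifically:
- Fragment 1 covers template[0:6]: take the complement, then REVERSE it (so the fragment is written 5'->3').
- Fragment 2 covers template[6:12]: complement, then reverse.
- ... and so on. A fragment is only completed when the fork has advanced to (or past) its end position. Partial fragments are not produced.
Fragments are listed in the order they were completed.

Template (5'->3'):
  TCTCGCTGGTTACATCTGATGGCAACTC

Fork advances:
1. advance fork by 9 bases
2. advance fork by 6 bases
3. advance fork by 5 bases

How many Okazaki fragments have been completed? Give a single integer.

Step 1: advance 9 -> fork_pos = 0 + 9 = 9. Reached multiple(s) of 6: 6 -> fragment 1 completed (1 total).
Step 2: advance 6 -> fork_pos = 9 + 6 = 15. Reached multiple(s) of 6: 12 -> fragment 2 completed (2 total).
Step 3: advance 5 -> fork_pos = 15 + 5 = 20. Reached multiple(s) of 6: 18 -> fragment 3 completed (3 total).
Check: final fork_pos = 20; the multiples of 6 that are <= 20 are 6..18 -> 20 // 6 = 3 completed fragment(s).

Answer: 3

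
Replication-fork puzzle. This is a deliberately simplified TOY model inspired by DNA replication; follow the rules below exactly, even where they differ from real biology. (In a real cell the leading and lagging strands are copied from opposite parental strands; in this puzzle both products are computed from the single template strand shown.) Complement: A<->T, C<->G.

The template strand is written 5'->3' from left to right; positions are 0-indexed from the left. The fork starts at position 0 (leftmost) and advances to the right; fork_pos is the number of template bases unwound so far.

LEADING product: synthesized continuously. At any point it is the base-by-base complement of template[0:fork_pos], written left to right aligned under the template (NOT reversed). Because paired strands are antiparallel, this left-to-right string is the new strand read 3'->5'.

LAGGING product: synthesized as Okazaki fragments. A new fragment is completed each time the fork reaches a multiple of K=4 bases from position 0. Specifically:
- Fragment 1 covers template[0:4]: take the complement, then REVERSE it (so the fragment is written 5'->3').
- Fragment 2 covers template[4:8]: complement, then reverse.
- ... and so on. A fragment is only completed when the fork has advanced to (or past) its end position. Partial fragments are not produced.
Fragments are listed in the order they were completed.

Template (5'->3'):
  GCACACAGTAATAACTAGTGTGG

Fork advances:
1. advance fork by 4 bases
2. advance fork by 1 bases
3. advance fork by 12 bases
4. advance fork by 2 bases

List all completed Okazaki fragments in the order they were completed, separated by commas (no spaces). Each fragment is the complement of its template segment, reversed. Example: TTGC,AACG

Answer: GTGC,CTGT,ATTA,AGTT

Derivation:
Step 1: advance 4 -> fork_pos = 0 + 4 = 4. Reached multiple(s) of 4: 4 -> fragment 1 completed (1 total).
Step 2: advance 1 -> fork_pos = 4 + 1 = 5. Next multiple of 4 is 8 (not reached); still 1 fragment(s).
Step 3: advance 12 -> fork_pos = 5 + 12 = 17. Reached multiple(s) of 4: 8, 12, 16 -> fragments 2-4 completed (4 total).
Step 4: advance 2 -> fork_pos = 17 + 2 = 19. Next multiple of 4 is 20 (not reached); still 4 fragment(s).
Final fork_pos = 19, so 4 fragment(s) are complete. Build each: template segment -> complement -> reverse.
Fragment 1: template[0:4] = GCAC -> complement CGTG -> reversed GTGC
Fragment 2: template[4:8] = ACAG -> complement TGTC -> reversed CTGT
Fragment 3: template[8:12] = TAAT -> complement ATTA -> reversed ATTA
Fragment 4: template[12:16] = AACT -> complement TTGA -> reversed AGTT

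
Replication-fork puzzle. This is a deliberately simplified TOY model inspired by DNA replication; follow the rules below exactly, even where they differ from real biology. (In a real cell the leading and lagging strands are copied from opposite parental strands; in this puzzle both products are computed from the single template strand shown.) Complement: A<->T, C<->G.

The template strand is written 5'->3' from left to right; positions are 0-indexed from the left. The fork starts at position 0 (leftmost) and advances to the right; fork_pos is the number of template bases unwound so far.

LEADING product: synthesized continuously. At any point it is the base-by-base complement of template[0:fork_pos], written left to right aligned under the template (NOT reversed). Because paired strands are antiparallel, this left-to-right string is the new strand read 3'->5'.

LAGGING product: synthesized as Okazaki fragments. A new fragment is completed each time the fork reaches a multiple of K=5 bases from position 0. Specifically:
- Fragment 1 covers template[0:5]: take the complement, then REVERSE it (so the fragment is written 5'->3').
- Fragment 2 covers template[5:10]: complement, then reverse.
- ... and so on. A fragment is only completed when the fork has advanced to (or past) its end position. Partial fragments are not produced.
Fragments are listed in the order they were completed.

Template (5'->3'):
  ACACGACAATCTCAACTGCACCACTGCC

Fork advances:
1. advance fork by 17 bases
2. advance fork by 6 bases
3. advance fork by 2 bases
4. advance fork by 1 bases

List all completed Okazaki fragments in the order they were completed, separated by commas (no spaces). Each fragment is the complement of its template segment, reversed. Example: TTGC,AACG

Answer: CGTGT,ATTGT,TTGAG,TGCAG,AGTGG

Derivation:
Step 1: advance 17 -> fork_pos = 0 + 17 = 17. Reached multiple(s) of 5: 5, 10, 15 -> fragments 1-3 completed (3 total).
Step 2: advance 6 -> fork_pos = 17 + 6 = 23. Reached multiple(s) of 5: 20 -> fragment 4 completed (4 total).
Step 3: advance 2 -> fork_pos = 23 + 2 = 25. Reached multiple(s) of 5: 25 -> fragment 5 completed (5 total).
Step 4: advance 1 -> fork_pos = 25 + 1 = 26. Next multiple of 5 is 30 (not reached); still 5 fragment(s).
Final fork_pos = 26, so 5 fragment(s) are complete. Build each: template segment -> complement -> reverse.
Fragment 1: template[0:5] = ACACG -> complement TGTGC -> reversed CGTGT
Fragment 2: template[5:10] = ACAAT -> complement TGTTA -> reversed ATTGT
Fragment 3: template[10:15] = CTCAA -> complement GAGTT -> reversed TTGAG
Fragment 4: template[15:20] = CTGCA -> complement GACGT -> reversed TGCAG
Fragment 5: template[20:25] = CCACT -> complement GGTGA -> reversed AGTGG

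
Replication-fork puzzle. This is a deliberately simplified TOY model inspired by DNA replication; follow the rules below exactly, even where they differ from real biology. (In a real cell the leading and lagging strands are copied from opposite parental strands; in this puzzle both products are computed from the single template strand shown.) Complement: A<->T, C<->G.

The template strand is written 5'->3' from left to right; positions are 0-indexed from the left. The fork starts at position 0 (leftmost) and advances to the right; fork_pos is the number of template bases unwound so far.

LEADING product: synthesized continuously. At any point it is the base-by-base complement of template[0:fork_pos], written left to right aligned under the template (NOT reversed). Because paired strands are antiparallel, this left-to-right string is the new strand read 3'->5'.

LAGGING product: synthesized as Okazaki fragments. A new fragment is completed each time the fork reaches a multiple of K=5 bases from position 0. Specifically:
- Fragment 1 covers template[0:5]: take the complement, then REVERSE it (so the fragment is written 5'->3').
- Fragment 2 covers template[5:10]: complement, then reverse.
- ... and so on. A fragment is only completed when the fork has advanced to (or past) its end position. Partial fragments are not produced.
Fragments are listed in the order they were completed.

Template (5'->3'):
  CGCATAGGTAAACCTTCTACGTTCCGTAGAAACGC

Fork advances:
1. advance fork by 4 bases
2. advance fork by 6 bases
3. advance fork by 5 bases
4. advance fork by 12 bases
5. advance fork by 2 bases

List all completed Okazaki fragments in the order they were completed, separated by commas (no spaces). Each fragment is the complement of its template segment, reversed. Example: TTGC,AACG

Step 1: advance 4 -> fork_pos = 0 + 4 = 4. Next multiple of 5 is 5 (not reached); still 0 fragment(s).
Step 2: advance 6 -> fork_pos = 4 + 6 = 10. Reached multiple(s) of 5: 5, 10 -> fragments 1-2 completed (2 total).
Step 3: advance 5 -> fork_pos = 10 + 5 = 15. Reached multiple(s) of 5: 15 -> fragment 3 completed (3 total).
Step 4: advance 12 -> fork_pos = 15 + 12 = 27. Reached multiple(s) of 5: 20, 25 -> fragments 4-5 completed (5 total).
Step 5: advance 2 -> fork_pos = 27 + 2 = 29. Next multiple of 5 is 30 (not reached); still 5 fragment(s).
Final fork_pos = 29, so 5 fragment(s) are complete. Build each: template segment -> complement -> reverse.
Fragment 1: template[0:5] = CGCAT -> complement GCGTA -> reversed ATGCG
Fragment 2: template[5:10] = AGGTA -> complement TCCAT -> reversed TACCT
Fragment 3: template[10:15] = AACCT -> complement TTGGA -> reversed AGGTT
Fragment 4: template[15:20] = TCTAC -> complement AGATG -> reversed GTAGA
Fragment 5: template[20:25] = GTTCC -> complement CAAGG -> reversed GGAAC

Answer: ATGCG,TACCT,AGGTT,GTAGA,GGAAC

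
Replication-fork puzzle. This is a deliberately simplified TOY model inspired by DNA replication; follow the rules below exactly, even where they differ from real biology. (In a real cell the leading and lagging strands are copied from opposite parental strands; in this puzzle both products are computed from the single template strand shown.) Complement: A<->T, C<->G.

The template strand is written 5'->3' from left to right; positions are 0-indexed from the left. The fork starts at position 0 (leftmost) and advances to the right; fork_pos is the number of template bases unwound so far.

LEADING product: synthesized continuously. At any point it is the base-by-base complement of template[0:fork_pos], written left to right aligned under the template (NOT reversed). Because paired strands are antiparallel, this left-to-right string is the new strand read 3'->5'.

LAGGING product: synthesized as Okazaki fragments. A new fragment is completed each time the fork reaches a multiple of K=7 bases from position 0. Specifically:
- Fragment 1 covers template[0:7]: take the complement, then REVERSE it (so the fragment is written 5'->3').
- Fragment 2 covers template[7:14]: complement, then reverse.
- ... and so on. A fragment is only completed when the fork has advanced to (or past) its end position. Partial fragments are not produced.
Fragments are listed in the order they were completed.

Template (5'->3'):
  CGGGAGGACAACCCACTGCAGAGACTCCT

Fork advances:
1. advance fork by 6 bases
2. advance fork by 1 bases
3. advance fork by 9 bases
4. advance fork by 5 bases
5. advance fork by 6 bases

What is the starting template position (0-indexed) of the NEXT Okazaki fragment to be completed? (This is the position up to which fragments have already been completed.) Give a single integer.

Step 1: advance 6 -> fork_pos = 0 + 6 = 6. Next multiple of 7 is 7 (not reached); still 0 fragment(s).
Step 2: advance 1 -> fork_pos = 6 + 1 = 7. Reached multiple(s) of 7: 7 -> fragment 1 completed (1 total).
Step 3: advance 9 -> fork_pos = 7 + 9 = 16. Reached multiple(s) of 7: 14 -> fragment 2 completed (2 total).
Step 4: advance 5 -> fork_pos = 16 + 5 = 21. Reached multiple(s) of 7: 21 -> fragment 3 completed (3 total).
Step 5: advance 6 -> fork_pos = 21 + 6 = 27. Next multiple of 7 is 28 (not reached); still 3 fragment(s).
3 fragment(s) completed, covering template[0:21] (3 x 7 = 21). The next fragment, fragment 4, covers template[21:28], so it starts at position 21.

Answer: 21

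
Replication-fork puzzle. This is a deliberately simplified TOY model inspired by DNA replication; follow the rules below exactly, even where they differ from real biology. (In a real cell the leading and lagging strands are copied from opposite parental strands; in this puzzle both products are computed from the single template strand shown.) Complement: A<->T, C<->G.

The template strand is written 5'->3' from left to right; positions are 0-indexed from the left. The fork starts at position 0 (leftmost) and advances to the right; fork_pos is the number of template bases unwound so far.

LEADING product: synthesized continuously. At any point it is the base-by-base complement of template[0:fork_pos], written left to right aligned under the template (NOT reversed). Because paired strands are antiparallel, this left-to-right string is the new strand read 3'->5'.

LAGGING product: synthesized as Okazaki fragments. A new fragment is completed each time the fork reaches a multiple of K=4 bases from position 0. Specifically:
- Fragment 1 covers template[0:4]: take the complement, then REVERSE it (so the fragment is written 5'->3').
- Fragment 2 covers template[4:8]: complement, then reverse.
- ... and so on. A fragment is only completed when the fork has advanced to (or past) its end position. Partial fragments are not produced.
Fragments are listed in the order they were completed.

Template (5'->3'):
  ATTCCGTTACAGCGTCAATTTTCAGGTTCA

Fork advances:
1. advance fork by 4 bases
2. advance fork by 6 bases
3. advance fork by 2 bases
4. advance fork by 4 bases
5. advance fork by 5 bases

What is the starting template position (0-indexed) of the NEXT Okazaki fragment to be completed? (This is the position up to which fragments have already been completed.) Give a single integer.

Answer: 20

Derivation:
Step 1: advance 4 -> fork_pos = 0 + 4 = 4. Reached multiple(s) of 4: 4 -> fragment 1 completed (1 total).
Step 2: advance 6 -> fork_pos = 4 + 6 = 10. Reached multiple(s) of 4: 8 -> fragment 2 completed (2 total).
Step 3: advance 2 -> fork_pos = 10 + 2 = 12. Reached multiple(s) of 4: 12 -> fragment 3 completed (3 total).
Step 4: advance 4 -> fork_pos = 12 + 4 = 16. Reached multiple(s) of 4: 16 -> fragment 4 completed (4 total).
Step 5: advance 5 -> fork_pos = 16 + 5 = 21. Reached multiple(s) of 4: 20 -> fragment 5 completed (5 total).
5 fragment(s) completed, covering template[0:20] (5 x 4 = 20). The next fragment, fragment 6, covers template[20:24], so it starts at position 20.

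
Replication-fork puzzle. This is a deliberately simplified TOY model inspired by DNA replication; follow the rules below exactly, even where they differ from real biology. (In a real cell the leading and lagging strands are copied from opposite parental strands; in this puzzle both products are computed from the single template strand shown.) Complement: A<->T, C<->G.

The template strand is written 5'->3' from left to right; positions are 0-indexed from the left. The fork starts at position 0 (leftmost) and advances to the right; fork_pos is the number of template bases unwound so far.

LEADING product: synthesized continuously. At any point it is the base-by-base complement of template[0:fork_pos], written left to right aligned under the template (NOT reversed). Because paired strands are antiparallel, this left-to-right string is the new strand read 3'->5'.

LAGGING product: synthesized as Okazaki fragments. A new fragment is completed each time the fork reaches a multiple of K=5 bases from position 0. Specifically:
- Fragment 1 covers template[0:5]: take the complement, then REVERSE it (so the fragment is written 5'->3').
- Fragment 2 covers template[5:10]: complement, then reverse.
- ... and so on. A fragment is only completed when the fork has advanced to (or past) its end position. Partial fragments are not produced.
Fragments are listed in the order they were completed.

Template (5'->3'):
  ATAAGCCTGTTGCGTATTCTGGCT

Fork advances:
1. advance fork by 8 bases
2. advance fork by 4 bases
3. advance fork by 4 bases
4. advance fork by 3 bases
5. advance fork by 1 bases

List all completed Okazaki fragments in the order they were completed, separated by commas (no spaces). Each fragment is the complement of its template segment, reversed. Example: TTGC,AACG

Step 1: advance 8 -> fork_pos = 0 + 8 = 8. Reached multiple(s) of 5: 5 -> fragment 1 completed (1 total).
Step 2: advance 4 -> fork_pos = 8 + 4 = 12. Reached multiple(s) of 5: 10 -> fragment 2 completed (2 total).
Step 3: advance 4 -> fork_pos = 12 + 4 = 16. Reached multiple(s) of 5: 15 -> fragment 3 completed (3 total).
Step 4: advance 3 -> fork_pos = 16 + 3 = 19. Next multiple of 5 is 20 (not reached); still 3 fragment(s).
Step 5: advance 1 -> fork_pos = 19 + 1 = 20. Reached multiple(s) of 5: 20 -> fragment 4 completed (4 total).
Final fork_pos = 20, so 4 fragment(s) are complete. Build each: template segment -> complement -> reverse.
Fragment 1: template[0:5] = ATAAG -> complement TATTC -> reversed CTTAT
Fragment 2: template[5:10] = CCTGT -> complement GGACA -> reversed ACAGG
Fragment 3: template[10:15] = TGCGT -> complement ACGCA -> reversed ACGCA
Fragment 4: template[15:20] = ATTCT -> complement TAAGA -> reversed AGAAT

Answer: CTTAT,ACAGG,ACGCA,AGAAT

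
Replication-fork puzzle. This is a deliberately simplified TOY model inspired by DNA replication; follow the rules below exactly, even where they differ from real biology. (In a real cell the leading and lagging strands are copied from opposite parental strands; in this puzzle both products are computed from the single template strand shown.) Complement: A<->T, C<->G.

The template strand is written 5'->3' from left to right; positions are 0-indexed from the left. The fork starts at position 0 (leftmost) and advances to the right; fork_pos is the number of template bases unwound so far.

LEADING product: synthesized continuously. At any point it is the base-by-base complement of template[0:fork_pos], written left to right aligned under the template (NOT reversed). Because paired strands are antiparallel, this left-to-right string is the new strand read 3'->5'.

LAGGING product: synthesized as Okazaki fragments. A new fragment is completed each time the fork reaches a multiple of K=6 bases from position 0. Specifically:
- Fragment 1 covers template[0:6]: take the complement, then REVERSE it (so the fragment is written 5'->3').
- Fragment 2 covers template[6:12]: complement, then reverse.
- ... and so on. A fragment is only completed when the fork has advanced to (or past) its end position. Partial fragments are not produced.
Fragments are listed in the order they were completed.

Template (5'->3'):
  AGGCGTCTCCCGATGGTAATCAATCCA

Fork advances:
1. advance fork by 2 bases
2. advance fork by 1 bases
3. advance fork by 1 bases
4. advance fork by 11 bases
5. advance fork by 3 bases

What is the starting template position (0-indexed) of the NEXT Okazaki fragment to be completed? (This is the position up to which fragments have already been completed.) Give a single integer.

Answer: 18

Derivation:
Step 1: advance 2 -> fork_pos = 0 + 2 = 2. Next multiple of 6 is 6 (not reached); still 0 fragment(s).
Step 2: advance 1 -> fork_pos = 2 + 1 = 3. Next multiple of 6 is 6 (not reached); still 0 fragment(s).
Step 3: advance 1 -> fork_pos = 3 + 1 = 4. Next multiple of 6 is 6 (not reached); still 0 fragment(s).
Step 4: advance 11 -> fork_pos = 4 + 11 = 15. Reached multiple(s) of 6: 6, 12 -> fragments 1-2 completed (2 total).
Step 5: advance 3 -> fork_pos = 15 + 3 = 18. Reached multiple(s) of 6: 18 -> fragment 3 completed (3 total).
3 fragment(s) completed, covering template[0:18] (3 x 6 = 18). The next fragment, fragment 4, covers template[18:24], so it starts at position 18.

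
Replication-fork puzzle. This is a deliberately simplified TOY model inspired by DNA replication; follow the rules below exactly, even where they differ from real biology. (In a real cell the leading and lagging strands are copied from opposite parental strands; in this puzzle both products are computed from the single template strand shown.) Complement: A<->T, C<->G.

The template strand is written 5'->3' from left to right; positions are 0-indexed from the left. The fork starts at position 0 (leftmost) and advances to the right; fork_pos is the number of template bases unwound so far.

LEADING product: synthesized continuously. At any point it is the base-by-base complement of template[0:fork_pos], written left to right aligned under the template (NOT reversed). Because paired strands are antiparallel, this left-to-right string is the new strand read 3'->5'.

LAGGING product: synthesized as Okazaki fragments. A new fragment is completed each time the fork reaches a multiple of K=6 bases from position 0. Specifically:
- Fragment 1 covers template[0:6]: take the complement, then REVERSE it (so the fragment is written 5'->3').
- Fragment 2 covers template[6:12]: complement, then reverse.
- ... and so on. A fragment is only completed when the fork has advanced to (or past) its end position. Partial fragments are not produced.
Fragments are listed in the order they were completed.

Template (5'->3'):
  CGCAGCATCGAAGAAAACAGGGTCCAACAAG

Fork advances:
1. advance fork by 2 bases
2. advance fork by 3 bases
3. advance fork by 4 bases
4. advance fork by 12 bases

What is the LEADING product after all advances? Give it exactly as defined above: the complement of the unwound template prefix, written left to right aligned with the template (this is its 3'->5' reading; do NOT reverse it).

Step 1: advance 2 -> fork_pos = 0 + 2 = 2.
Step 2: advance 3 -> fork_pos = 2 + 3 = 5.
Step 3: advance 4 -> fork_pos = 5 + 4 = 9.
Step 4: advance 12 -> fork_pos = 9 + 12 = 21.
Unwound prefix: template[0:21] = CGCAGCATCGAAGAAAACAGG
Complement it base by base (A<->T, C<->G), keeping left-to-right order:
  [0:5] CGCAG -> GCGTC
  [5:10] CATCG -> GTAGC
  [10:15] AAGAA -> TTCTT
  [15:20] AACAG -> TTGTC
  [20:21] G -> C
Concatenate: GCGTCGTAGCTTCTTTTGTCC (length 21; written aligned with the template, i.e. 3'->5').

Answer: GCGTCGTAGCTTCTTTTGTCC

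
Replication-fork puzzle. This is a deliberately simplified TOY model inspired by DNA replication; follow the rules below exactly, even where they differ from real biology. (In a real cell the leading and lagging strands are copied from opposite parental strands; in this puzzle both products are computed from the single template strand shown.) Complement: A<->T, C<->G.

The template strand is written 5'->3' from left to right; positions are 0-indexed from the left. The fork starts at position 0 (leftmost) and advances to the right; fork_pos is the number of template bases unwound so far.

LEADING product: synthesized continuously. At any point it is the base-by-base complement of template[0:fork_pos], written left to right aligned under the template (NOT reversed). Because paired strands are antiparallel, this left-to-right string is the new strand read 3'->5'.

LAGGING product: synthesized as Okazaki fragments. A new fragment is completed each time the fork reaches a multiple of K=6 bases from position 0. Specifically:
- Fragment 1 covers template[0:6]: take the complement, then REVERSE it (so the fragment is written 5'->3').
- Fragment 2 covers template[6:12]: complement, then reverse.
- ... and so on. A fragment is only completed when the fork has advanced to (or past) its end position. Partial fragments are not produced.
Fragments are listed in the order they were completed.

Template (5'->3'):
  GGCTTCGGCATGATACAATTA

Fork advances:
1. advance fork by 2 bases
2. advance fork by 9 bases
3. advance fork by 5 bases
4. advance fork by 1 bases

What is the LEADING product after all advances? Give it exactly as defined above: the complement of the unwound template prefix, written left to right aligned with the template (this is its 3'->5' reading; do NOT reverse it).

Step 1: advance 2 -> fork_pos = 0 + 2 = 2.
Step 2: advance 9 -> fork_pos = 2 + 9 = 11.
Step 3: advance 5 -> fork_pos = 11 + 5 = 16.
Step 4: advance 1 -> fork_pos = 16 + 1 = 17.
Unwound prefix: template[0:17] = GGCTTCGGCATGATACA
Complement it base by base (A<->T, C<->G), keeping left-to-right order:
  [0:5] GGCTT -> CCGAA
  [5:10] CGGCA -> GCCGT
  [10:15] TGATA -> ACTAT
  [15:17] CA -> GT
Concatenate: CCGAAGCCGTACTATGT (length 17; written aligned with the template, i.e. 3'->5').

Answer: CCGAAGCCGTACTATGT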